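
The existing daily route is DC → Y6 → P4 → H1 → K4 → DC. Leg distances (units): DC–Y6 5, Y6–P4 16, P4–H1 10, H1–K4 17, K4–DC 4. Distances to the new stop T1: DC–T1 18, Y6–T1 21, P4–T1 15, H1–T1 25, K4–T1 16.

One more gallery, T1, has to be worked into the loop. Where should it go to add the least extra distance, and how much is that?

Insertion cost between consecutive stops i–j is d(i,T1) + d(T1,j) − d(i,j):
  between DC and Y6: 18 + 21 − 5 = 34
  between Y6 and P4: 21 + 15 − 16 = 20
  between P4 and H1: 15 + 25 − 10 = 30
  between H1 and K4: 25 + 16 − 17 = 24
  between K4 and DC: 16 + 18 − 4 = 30
Cheapest insertion is between Y6 and P4, adding 20.
New total = 52 + 20 = 72.

+20 — insert T1 between Y6 and P4.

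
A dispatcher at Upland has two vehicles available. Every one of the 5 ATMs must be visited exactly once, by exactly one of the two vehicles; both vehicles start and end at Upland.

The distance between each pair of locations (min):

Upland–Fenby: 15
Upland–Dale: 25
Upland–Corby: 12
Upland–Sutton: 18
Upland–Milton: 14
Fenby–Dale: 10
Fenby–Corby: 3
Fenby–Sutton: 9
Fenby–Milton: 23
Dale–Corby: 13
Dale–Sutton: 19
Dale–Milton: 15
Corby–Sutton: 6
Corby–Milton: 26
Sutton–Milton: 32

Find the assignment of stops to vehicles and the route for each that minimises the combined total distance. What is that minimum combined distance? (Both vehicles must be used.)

Check every non-empty split of the stops between the two vehicles; for each half take its own optimal tour:
  {Fenby} + {Dale, Corby, Sutton, Milton}: 30 + 66 = 96
  {Dale} + {Fenby, Corby, Sutton, Milton}: 50 + 64 = 114
  {Fenby, Dale} + {Corby, Sutton, Milton}: 50 + 64 = 114
  {Corby} + {Fenby, Dale, Sutton, Milton}: 24 + 66 = 90
  {Fenby, Corby} + {Dale, Sutton, Milton}: 30 + 66 = 96
  {Dale, Corby} + {Fenby, Sutton, Milton}: 50 + 64 = 114
  … (15 splits in total)
Best: vehicle 1 Upland → Corby → Upland = 24; vehicle 2 Upland → Sutton → Fenby → Dale → Milton → Upland = 66; combined 90.

Minimum combined distance: 90 min.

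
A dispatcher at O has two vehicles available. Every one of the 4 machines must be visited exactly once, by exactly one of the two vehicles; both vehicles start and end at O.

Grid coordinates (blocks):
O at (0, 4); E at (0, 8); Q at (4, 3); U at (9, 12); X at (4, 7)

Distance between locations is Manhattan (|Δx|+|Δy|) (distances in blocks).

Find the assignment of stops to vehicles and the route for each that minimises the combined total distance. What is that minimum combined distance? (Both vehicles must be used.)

There are 2^3 − 1 = 7 ways to divide the 4 stops into two non-empty groups. For each, the best each vehicle can do is its own shortest tour through its group:
  {E} + {Q, U, X}: 8 + 36 = 44
  {Q} + {E, U, X}: 10 + 34 = 44
  {E, Q} + {U, X}: 18 + 34 = 52
  {U} + {E, Q, X}: 34 + 18 = 52
  {E, U} + {Q, X}: 34 + 16 = 50
  {Q, U} + {E, X}: 36 + 16 = 52
  … (7 splits in total)
Best: vehicle 1 O → E → O = 8; vehicle 2 O → Q → U → X → O = 36; combined 44.

Minimum combined distance: 44 blocks.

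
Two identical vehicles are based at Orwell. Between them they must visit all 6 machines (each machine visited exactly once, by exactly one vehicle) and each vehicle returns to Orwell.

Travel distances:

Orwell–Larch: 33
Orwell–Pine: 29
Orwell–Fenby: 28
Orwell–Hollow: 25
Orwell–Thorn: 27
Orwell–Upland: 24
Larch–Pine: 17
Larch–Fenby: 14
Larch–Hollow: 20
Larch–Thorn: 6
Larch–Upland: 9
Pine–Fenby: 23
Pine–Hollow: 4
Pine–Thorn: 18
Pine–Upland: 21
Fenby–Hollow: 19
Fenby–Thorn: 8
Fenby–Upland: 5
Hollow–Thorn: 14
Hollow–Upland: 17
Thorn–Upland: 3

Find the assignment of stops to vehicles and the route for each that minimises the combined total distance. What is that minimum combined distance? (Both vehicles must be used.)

Minimum combined distance: 133.

Check every non-empty split of the stops between the two vehicles; for each half take its own optimal tour:
  {Larch} + {Pine, Fenby, Hollow, Thorn, Upland}: 66 + 83 = 149
  {Pine} + {Larch, Fenby, Hollow, Thorn, Upland}: 58 + 87 = 145
  {Larch, Pine} + {Fenby, Hollow, Thorn, Upland}: 79 + 75 = 154
  {Fenby} + {Larch, Pine, Hollow, Thorn, Upland}: 56 + 79 = 135
  {Larch, Fenby} + {Pine, Hollow, Thorn, Upland}: 75 + 74 = 149
  {Pine, Fenby} + {Larch, Hollow, Thorn, Upland}: 80 + 78 = 158
  … (31 splits in total)
  {Pine, Hollow} + {Larch, Fenby, Thorn, Upland}: 58 + 75 = 133  ← best
Best: vehicle 1 Orwell → Pine → Hollow → Orwell = 58; vehicle 2 Orwell → Larch → Thorn → Upland → Fenby → Orwell = 75; combined 133.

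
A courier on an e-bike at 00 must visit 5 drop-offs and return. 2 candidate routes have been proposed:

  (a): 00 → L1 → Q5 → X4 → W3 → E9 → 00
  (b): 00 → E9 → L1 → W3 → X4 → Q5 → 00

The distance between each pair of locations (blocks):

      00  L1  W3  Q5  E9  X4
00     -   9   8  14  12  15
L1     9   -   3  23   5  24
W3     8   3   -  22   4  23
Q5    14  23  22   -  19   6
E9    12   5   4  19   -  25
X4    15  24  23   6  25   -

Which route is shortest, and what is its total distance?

Shortest is (b), total 63 blocks.

(a): 9 + 23 + 6 + 23 + 4 + 12 = 77
(b): 12 + 5 + 3 + 23 + 6 + 14 = 63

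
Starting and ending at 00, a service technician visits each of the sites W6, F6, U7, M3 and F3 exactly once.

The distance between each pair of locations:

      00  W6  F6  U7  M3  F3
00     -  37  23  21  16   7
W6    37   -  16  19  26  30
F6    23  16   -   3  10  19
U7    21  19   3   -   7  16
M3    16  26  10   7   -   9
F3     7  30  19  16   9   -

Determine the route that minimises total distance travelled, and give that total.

Shortest round trip = 79.

00→W6→F6→U7→M3→F3→00: 37+16+3+7+9+7 = 79
00→W6→F6→U7→F3→M3→00: 37+16+3+16+9+16 = 97
00→W6→F6→M3→U7→F3→00: 37+16+10+7+16+7 = 93
00→W6→F6→M3→F3→U7→00: 37+16+10+9+16+21 = 109
00→W6→F6→F3→U7→M3→00: 37+16+19+16+7+16 = 111
00→W6→F6→F3→M3→U7→00: 37+16+19+9+7+21 = 109
00→W6→U7→F6→M3→F3→00: 37+19+3+10+9+7 = 85
00→W6→U7→F6→F3→M3→00: 37+19+3+19+9+16 = 103
00→W6→U7→M3→F6→F3→00: 37+19+7+10+19+7 = 99
00→W6→U7→M3→F3→F6→00: 37+19+7+9+19+23 = 114
00→W6→U7→F3→F6→M3→00: 37+19+16+19+10+16 = 117
00→W6→U7→F3→M3→F6→00: 37+19+16+9+10+23 = 114
00→W6→M3→F6→U7→F3→00: 37+26+10+3+16+7 = 99
00→W6→M3→F6→F3→U7→00: 37+26+10+19+16+21 = 129
… (46 more)
The minimum is 79.
One optimal route: 00 → W6 → F6 → U7 → M3 → F3 → 00 (or its reverse).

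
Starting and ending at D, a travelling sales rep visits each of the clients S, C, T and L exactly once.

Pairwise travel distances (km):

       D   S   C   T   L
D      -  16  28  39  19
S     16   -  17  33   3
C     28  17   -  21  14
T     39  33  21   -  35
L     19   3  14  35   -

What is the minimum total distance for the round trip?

With 4 stops there are 4!/2 = 12 distinct round trips (a route and its reverse cost the same).
D → S → C → T → L → D: 16+17+21+35+19 = 108
D → S → C → L → T → D: 16+17+14+35+39 = 121
D → S → T → C → L → D: 16+33+21+14+19 = 103
D → S → T → L → C → D: 16+33+35+14+28 = 126
D → S → L → C → T → D: 16+3+14+21+39 = 93
D → S → L → T → C → D: 16+3+35+21+28 = 103
D → C → S → T → L → D: 28+17+33+35+19 = 132
D → C → S → L → T → D: 28+17+3+35+39 = 122
D → C → T → S → L → D: 28+21+33+3+19 = 104
D → C → L → S → T → D: 28+14+3+33+39 = 117
D → T → S → C → L → D: 39+33+17+14+19 = 122
D → T → C → S → L → D: 39+21+17+3+19 = 99
The minimum is 93.
One optimal route: D → S → L → C → T → D (or its reverse).

Shortest round trip = 93 km.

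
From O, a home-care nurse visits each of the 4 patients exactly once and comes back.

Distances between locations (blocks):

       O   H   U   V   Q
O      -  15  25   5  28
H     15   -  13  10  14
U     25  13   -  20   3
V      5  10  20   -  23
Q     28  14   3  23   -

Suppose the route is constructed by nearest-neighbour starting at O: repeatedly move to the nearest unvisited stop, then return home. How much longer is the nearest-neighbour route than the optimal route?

O: V=5, H=15, U=25, Q=28 ⇒ V
V: H=10, U=20, Q=23 ⇒ H
H: U=13, Q=14 ⇒ U
U: Q=3 ⇒ Q
NN route O → V → H → U → Q → O costs 59.
Optimal: O → H → Q → U → V → O costs 57 (by enumerating all 12 distinct tours).
Excess = 59 − 57 = 2.

The nearest-neighbour route is 2 blocks longer than optimal.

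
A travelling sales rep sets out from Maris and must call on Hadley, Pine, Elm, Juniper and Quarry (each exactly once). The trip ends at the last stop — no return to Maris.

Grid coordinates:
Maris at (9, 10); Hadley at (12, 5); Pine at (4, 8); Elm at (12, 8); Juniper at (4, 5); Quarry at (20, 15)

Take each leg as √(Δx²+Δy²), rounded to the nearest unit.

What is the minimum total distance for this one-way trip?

There are 5! = 120 possible orderings.
Maris - Hadley - Pine - Elm - Juniper - Quarry: 6+9+8+9+19 = 51
Maris - Hadley - Pine - Elm - Quarry - Juniper: 6+9+8+11+19 = 53
Maris - Hadley - Pine - Juniper - Elm - Quarry: 6+9+3+9+11 = 38
Maris - Hadley - Pine - Juniper - Quarry - Elm: 6+9+3+19+11 = 48
Maris - Hadley - Pine - Quarry - Elm - Juniper: 6+9+17+11+9 = 52
Maris - Hadley - Pine - Quarry - Juniper - Elm: 6+9+17+19+9 = 60
Maris - Hadley - Elm - Pine - Juniper - Quarry: 6+3+8+3+19 = 39
Maris - Hadley - Elm - Pine - Quarry - Juniper: 6+3+8+17+19 = 53
Maris - Hadley - Elm - Juniper - Pine - Quarry: 6+3+9+3+17 = 38
Maris - Hadley - Elm - Juniper - Quarry - Pine: 6+3+9+19+17 = 54
Maris - Hadley - Elm - Quarry - Pine - Juniper: 6+3+11+17+3 = 40
Maris - Hadley - Elm - Quarry - Juniper - Pine: 6+3+11+19+3 = 42
Maris - Hadley - Juniper - Pine - Elm - Quarry: 6+8+3+8+11 = 36
Maris - Hadley - Juniper - Pine - Quarry - Elm: 6+8+3+17+11 = 45
… (106 more)
Maris - Pine - Juniper - Hadley - Elm - Quarry: 5+3+8+3+11 = 30  ← best
The minimum is 30.
One shortest path: Maris → Pine → Juniper → Hadley → Elm → Quarry.

30 — the minimum one-way total.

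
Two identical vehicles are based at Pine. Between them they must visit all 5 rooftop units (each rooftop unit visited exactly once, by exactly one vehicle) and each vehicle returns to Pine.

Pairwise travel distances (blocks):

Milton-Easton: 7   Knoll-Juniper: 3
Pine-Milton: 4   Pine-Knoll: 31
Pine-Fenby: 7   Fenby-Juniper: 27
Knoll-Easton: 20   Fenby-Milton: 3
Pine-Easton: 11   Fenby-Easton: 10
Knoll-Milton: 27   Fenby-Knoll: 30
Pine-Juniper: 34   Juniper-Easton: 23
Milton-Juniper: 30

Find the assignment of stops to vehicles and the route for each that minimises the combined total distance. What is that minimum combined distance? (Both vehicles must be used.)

There are 2^4 − 1 = 15 ways to divide the 5 stops into two non-empty groups. For each, the best each vehicle can do is its own shortest tour through its group:
  {Fenby} + {Knoll, Milton, Juniper, Easton}: 14 + 68 = 82
  {Knoll} + {Fenby, Milton, Juniper, Easton}: 62 + 68 = 130
  {Fenby, Knoll} + {Milton, Juniper, Easton}: 68 + 68 = 136
  {Milton} + {Fenby, Knoll, Juniper, Easton}: 8 + 68 = 76
  {Fenby, Milton} + {Knoll, Juniper, Easton}: 14 + 68 = 82
  {Knoll, Milton} + {Fenby, Juniper, Easton}: 62 + 68 = 130
  … (15 splits in total)
Best: vehicle 1 Pine → Milton → Pine = 8; vehicle 2 Pine → Fenby → Juniper → Knoll → Easton → Pine = 68; combined 76.

76 blocks — the smallest possible combined total.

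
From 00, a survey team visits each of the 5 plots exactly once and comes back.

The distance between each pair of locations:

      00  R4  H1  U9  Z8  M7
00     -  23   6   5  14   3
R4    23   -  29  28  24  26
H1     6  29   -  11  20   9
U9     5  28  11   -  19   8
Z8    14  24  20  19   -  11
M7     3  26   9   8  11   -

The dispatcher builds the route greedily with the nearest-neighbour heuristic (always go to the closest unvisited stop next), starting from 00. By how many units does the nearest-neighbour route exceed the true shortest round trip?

From 00: M7=3, U9=5, H1=6, Z8=14, R4=23 → choose M7 (3).
From M7: U9=8, H1=9, Z8=11, R4=26 → choose U9 (8).
From U9: H1=11, Z8=19, R4=28 → choose H1 (11).
From H1: Z8=20, R4=29 → choose Z8 (20).
From Z8: R4=24 → choose R4 (24).
NN route 00 → M7 → U9 → H1 → Z8 → R4 → 00 costs 89.
Optimal: 00 → R4 → Z8 → M7 → H1 → U9 → 00 costs 83 (by enumerating all 60 distinct tours).
Excess = 89 − 83 = 6.

6 longer than the optimal tour.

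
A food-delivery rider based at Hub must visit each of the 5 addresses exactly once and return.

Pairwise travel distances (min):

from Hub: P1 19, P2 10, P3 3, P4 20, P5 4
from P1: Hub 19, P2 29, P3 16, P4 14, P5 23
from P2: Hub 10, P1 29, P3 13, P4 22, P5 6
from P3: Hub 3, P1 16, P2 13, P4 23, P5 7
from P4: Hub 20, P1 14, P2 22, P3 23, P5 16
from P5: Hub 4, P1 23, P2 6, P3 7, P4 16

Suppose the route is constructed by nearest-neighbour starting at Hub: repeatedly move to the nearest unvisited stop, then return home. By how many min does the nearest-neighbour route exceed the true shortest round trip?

From Hub: P3=3, P5=4, P2=10, P1=19, P4=20 → choose P3 (3).
From P3: P5=7, P2=13, P1=16, P4=23 → choose P5 (7).
From P5: P2=6, P4=16, P1=23 → choose P2 (6).
From P2: P4=22, P1=29 → choose P4 (22).
From P4: P1=14 → choose P1 (14).
NN route Hub → P3 → P5 → P2 → P4 → P1 → Hub costs 71.
Optimal: Hub → P2 → P5 → P4 → P1 → P3 → Hub costs 65 (by enumerating all 60 distinct tours).
Excess = 71 − 65 = 6.

6 min longer than the optimal tour.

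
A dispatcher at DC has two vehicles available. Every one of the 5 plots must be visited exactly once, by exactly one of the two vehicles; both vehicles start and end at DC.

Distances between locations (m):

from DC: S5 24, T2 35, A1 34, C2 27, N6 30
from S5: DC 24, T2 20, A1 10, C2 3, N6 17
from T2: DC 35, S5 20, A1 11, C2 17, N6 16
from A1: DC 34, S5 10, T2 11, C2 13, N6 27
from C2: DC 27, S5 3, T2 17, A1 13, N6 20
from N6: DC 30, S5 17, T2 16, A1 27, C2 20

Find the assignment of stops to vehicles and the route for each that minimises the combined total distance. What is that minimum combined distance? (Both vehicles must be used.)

Minimum combined distance: 145 m.

Check every non-empty split of the stops between the two vehicles; for each half take its own optimal tour:
  {S5} + {T2, A1, C2, N6}: 48 + 97 = 145
  {T2} + {S5, A1, C2, N6}: 70 + 97 = 167
  {S5, T2} + {A1, C2, N6}: 79 + 97 = 176
  {A1} + {S5, T2, C2, N6}: 68 + 90 = 158
  {S5, A1} + {T2, C2, N6}: 68 + 90 = 158
  {T2, A1} + {S5, C2, N6}: 80 + 77 = 157
  … (15 splits in total)
Best: vehicle 1 DC → S5 → DC = 48; vehicle 2 DC → C2 → A1 → T2 → N6 → DC = 97; combined 145.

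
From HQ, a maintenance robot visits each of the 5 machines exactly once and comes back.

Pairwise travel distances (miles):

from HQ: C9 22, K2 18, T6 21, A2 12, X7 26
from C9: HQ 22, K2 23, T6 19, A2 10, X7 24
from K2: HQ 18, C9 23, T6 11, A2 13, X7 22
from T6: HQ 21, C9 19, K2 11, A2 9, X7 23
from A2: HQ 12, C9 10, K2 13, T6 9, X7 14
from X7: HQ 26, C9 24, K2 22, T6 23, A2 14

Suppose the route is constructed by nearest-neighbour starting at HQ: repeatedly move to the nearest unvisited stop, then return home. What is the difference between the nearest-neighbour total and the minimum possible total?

From HQ: A2=12, K2=18, T6=21, C9=22, X7=26 → choose A2 (12).
From A2: T6=9, C9=10, K2=13, X7=14 → choose T6 (9).
From T6: K2=11, C9=19, X7=23 → choose K2 (11).
From K2: X7=22, C9=23 → choose X7 (22).
From X7: C9=24 → choose C9 (24).
NN route HQ → A2 → T6 → K2 → X7 → C9 → HQ costs 100.
Optimal: HQ → C9 → A2 → X7 → T6 → K2 → HQ costs 98 (by enumerating all 60 distinct tours).
Excess = 100 − 98 = 2.

Excess over optimum: 2 miles.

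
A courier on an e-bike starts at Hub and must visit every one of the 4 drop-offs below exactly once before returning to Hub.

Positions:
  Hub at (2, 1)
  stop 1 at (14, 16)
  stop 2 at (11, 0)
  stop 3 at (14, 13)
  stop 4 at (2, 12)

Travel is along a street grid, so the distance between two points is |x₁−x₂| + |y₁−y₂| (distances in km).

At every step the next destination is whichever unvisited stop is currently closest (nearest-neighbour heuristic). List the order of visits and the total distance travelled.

From Hub: distances to unvisited — stop 2=10, stop 4=11, stop 3=24, stop 1=27. Nearest is stop 2 (10).
From stop 2: distances to unvisited — stop 3=16, stop 1=19, stop 4=21. Nearest is stop 3 (16).
From stop 3: distances to unvisited — stop 1=3, stop 4=13. Nearest is stop 1 (3).
From stop 1: distances to unvisited — stop 4=16. Nearest is stop 4 (16).
Return stop 4→Hub: 11.
Total = 10 + 16 + 3 + 16 + 11 = 56.

Total distance 56 km via the nearest-neighbour route Hub → stop 2 → stop 3 → stop 1 → stop 4 → Hub.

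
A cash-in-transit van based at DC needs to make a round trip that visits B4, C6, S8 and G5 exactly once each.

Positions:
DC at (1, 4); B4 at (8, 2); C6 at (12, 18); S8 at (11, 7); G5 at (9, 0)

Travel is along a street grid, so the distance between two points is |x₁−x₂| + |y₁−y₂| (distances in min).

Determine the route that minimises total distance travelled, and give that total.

DC - B4 - C6 - S8 - G5 - DC: 9+20+12+9+12 = 62
DC - B4 - C6 - G5 - S8 - DC: 9+20+21+9+13 = 72
DC - B4 - S8 - C6 - G5 - DC: 9+8+12+21+12 = 62
DC - B4 - S8 - G5 - C6 - DC: 9+8+9+21+25 = 72
DC - B4 - G5 - C6 - S8 - DC: 9+3+21+12+13 = 58
DC - B4 - G5 - S8 - C6 - DC: 9+3+9+12+25 = 58
DC - C6 - B4 - S8 - G5 - DC: 25+20+8+9+12 = 74
DC - C6 - B4 - G5 - S8 - DC: 25+20+3+9+13 = 70
DC - C6 - S8 - B4 - G5 - DC: 25+12+8+3+12 = 60
DC - C6 - G5 - B4 - S8 - DC: 25+21+3+8+13 = 70
DC - S8 - B4 - C6 - G5 - DC: 13+8+20+21+12 = 74
DC - S8 - C6 - B4 - G5 - DC: 13+12+20+3+12 = 60
The minimum is 58.
One optimal route: DC → B4 → G5 → C6 → S8 → DC (or its reverse).

Shortest round trip = 58 min.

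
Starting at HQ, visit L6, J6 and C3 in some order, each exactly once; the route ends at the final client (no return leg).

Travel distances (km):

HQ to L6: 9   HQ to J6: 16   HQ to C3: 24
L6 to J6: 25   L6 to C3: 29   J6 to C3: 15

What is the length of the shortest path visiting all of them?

Shortest open route: 49 km.

There are 3! = 6 possible orderings.
HQ → L6 → J6 → C3: 9+25+15 = 49
HQ → L6 → C3 → J6: 9+29+15 = 53
HQ → J6 → L6 → C3: 16+25+29 = 70
HQ → J6 → C3 → L6: 16+15+29 = 60
HQ → C3 → L6 → J6: 24+29+25 = 78
HQ → C3 → J6 → L6: 24+15+25 = 64
The minimum is 49.
One shortest path: HQ → L6 → J6 → C3.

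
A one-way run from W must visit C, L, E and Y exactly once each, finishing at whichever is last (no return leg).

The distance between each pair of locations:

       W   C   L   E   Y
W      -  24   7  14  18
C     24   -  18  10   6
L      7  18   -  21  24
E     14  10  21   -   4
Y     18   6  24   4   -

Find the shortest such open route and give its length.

There are 4! = 24 possible orderings.
W→C→L→E→Y: 24+18+21+4 = 67
W→C→L→Y→E: 24+18+24+4 = 70
W→C→E→L→Y: 24+10+21+24 = 79
W→C→E→Y→L: 24+10+4+24 = 62
W→C→Y→L→E: 24+6+24+21 = 75
W→C→Y→E→L: 24+6+4+21 = 55
W→L→C→E→Y: 7+18+10+4 = 39
W→L→C→Y→E: 7+18+6+4 = 35
W→L→E→C→Y: 7+21+10+6 = 44
W→L→E→Y→C: 7+21+4+6 = 38
W→L→Y→C→E: 7+24+6+10 = 47
W→L→Y→E→C: 7+24+4+10 = 45
W→E→C→L→Y: 14+10+18+24 = 66
W→E→C→Y→L: 14+10+6+24 = 54
… (10 more)
The minimum is 35.
One shortest path: W → L → C → Y → E.

35 — the minimum one-way total.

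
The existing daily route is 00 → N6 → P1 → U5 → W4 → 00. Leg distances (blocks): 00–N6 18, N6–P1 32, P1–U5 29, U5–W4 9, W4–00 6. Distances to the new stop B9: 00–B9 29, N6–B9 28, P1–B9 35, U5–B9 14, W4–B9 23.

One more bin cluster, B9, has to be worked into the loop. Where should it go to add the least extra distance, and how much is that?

+20 blocks — insert B9 between P1 and U5.

Insertion cost between consecutive stops i–j is d(i,B9) + d(B9,j) − d(i,j):
  between 00 and N6: 29 + 28 − 18 = 39
  between N6 and P1: 28 + 35 − 32 = 31
  between P1 and U5: 35 + 14 − 29 = 20
  between U5 and W4: 14 + 23 − 9 = 28
  between W4 and 00: 23 + 29 − 6 = 46
Cheapest insertion is between P1 and U5, adding 20.
New total = 94 + 20 = 114.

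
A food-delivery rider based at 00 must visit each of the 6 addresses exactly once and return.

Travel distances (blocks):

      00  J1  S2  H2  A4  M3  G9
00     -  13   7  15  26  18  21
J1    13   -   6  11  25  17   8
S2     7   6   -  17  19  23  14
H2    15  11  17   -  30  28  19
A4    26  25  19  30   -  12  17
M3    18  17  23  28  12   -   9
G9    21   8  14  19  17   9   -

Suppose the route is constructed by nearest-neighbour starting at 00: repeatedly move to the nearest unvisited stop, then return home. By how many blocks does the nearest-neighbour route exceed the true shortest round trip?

00: S2=7, J1=13, H2=15, M3=18, G9=21, A4=26 ⇒ S2
S2: J1=6, G9=14, H2=17, A4=19, M3=23 ⇒ J1
J1: G9=8, H2=11, M3=17, A4=25 ⇒ G9
G9: M3=9, A4=17, H2=19 ⇒ M3
M3: A4=12, H2=28 ⇒ A4
A4: H2=30 ⇒ H2
NN route 00 → S2 → J1 → G9 → M3 → A4 → H2 → 00 costs 87.
Optimal: 00 → S2 → A4 → M3 → G9 → J1 → H2 → 00 costs 81 (by enumerating all 360 distinct tours).
Excess = 87 − 81 = 6.

The nearest-neighbour route is 6 blocks longer than optimal.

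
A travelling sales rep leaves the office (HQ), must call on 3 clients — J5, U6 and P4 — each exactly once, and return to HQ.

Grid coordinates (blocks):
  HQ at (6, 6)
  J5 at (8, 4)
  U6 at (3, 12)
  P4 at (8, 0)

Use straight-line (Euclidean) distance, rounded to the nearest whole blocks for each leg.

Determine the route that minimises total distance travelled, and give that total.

Shortest round trip = 26 blocks.

There are 3 distinct closed tours to check (reversals are equivalent).
HQ→J5→U6→P4→HQ: 3+9+13+6 = 31
HQ→J5→P4→U6→HQ: 3+4+13+7 = 27
HQ→U6→J5→P4→HQ: 7+9+4+6 = 26
The minimum is 26.
One optimal route: HQ → U6 → J5 → P4 → HQ (or its reverse).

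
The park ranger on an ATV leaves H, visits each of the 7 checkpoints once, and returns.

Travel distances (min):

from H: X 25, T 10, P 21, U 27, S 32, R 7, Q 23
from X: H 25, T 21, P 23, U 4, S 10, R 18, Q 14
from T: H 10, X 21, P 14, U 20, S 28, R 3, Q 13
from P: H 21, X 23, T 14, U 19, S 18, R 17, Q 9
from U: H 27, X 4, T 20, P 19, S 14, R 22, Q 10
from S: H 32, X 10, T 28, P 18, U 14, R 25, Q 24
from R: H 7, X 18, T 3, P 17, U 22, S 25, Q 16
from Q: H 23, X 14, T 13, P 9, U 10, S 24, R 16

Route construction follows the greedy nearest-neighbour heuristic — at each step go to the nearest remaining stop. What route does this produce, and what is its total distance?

H → [R:7 / T:10 / P:21 / Q:23 / X:25 / U:27 / S:32] → R (7)
R → [T:3 / Q:16 / P:17 / X:18 / U:22 / S:25] → T (3)
T → [Q:13 / P:14 / U:20 / X:21 / S:28] → Q (13)
Q → [P:9 / U:10 / X:14 / S:24] → P (9)
P → [S:18 / U:19 / X:23] → S (18)
S → [X:10 / U:14] → X (10)
X → [U:4] → U (4)
Return U→H: 27.
Total = 7 + 3 + 13 + 9 + 18 + 10 + 4 + 27 = 91.

Total distance 91 min via the nearest-neighbour route H → R → T → Q → P → S → X → U → H.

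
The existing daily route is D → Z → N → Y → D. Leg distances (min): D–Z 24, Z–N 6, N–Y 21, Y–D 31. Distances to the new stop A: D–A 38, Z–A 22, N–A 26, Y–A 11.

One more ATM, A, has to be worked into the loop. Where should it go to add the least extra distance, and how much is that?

Minimum extra distance: 16 min, inserting A between N and Y.

Insertion cost between consecutive stops i–j is d(i,A) + d(A,j) − d(i,j):
  between D and Z: 38 + 22 − 24 = 36
  between Z and N: 22 + 26 − 6 = 42
  between N and Y: 26 + 11 − 21 = 16
  between Y and D: 11 + 38 − 31 = 18
Cheapest insertion is between N and Y, adding 16.
New total = 82 + 16 = 98.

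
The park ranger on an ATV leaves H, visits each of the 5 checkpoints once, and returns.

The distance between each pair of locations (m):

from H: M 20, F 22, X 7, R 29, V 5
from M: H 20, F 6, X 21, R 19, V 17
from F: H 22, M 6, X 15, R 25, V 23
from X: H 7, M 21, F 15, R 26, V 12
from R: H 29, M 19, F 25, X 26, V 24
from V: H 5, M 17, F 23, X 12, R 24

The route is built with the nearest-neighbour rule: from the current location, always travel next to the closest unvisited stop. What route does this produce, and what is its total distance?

86 m along H → V → X → F → M → R → H.

At H the remaining stops are V 5, X 7, M 20, F 22, R 29; go to V.
At V the remaining stops are X 12, M 17, F 23, R 24; go to X.
At X the remaining stops are F 15, M 21, R 26; go to F.
At F the remaining stops are M 6, R 25; go to M.
At M the remaining stops are R 19; go to R.
Return R→H: 29.
Total = 5 + 12 + 15 + 6 + 19 + 29 = 86.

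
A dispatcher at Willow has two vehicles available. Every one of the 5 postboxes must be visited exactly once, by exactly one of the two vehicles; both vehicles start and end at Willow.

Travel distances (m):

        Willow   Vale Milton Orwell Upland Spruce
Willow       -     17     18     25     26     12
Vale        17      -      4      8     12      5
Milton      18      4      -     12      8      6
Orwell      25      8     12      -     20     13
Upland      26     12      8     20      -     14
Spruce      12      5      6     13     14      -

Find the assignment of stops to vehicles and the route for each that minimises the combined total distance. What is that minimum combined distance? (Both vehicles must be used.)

95 m — the smallest possible combined total.

Try each way of splitting the stops between the two vehicles (each non-empty) and, for each split, find the best tour for each vehicle:
  {Vale} + {Milton, Orwell, Upland, Spruce}: 34 + 71 = 105
  {Milton} + {Vale, Orwell, Upland, Spruce}: 36 + 71 = 107
  {Vale, Milton} + {Orwell, Upland, Spruce}: 39 + 71 = 110
  {Orwell} + {Vale, Milton, Upland, Spruce}: 50 + 55 = 105
  {Vale, Orwell} + {Milton, Upland, Spruce}: 50 + 52 = 102
  {Milton, Orwell} + {Vale, Upland, Spruce}: 55 + 55 = 110
  … (15 splits in total)
  {Vale, Milton, Orwell, Upland} + {Spruce}: 71 + 24 = 95  ← best
Best: vehicle 1 Willow → Vale → Orwell → Milton → Upland → Willow = 71; vehicle 2 Willow → Spruce → Willow = 24; combined 95.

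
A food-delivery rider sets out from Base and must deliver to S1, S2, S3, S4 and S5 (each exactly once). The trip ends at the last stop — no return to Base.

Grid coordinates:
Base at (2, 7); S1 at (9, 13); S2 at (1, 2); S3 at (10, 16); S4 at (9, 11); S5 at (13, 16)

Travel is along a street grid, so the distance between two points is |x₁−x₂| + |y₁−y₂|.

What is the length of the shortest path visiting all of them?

There are 5! = 120 possible orderings.
Base - S1 - S2 - S3 - S4 - S5: 13+19+23+6+9 = 70
Base - S1 - S2 - S3 - S5 - S4: 13+19+23+3+9 = 67
Base - S1 - S2 - S4 - S3 - S5: 13+19+17+6+3 = 58
Base - S1 - S2 - S4 - S5 - S3: 13+19+17+9+3 = 61
Base - S1 - S2 - S5 - S3 - S4: 13+19+26+3+6 = 67
Base - S1 - S2 - S5 - S4 - S3: 13+19+26+9+6 = 73
Base - S1 - S3 - S2 - S4 - S5: 13+4+23+17+9 = 66
Base - S1 - S3 - S2 - S5 - S4: 13+4+23+26+9 = 75
Base - S1 - S3 - S4 - S2 - S5: 13+4+6+17+26 = 66
Base - S1 - S3 - S4 - S5 - S2: 13+4+6+9+26 = 58
Base - S1 - S3 - S5 - S2 - S4: 13+4+3+26+17 = 63
Base - S1 - S3 - S5 - S4 - S2: 13+4+3+9+17 = 46
Base - S1 - S4 - S2 - S3 - S5: 13+2+17+23+3 = 58
Base - S1 - S4 - S2 - S5 - S3: 13+2+17+26+3 = 61
… (106 more)
Base - S2 - S4 - S1 - S3 - S5: 6+17+2+4+3 = 32  ← best
The minimum is 32.
One shortest path: Base → S2 → S4 → S1 → S3 → S5.

Minimum one-way distance = 32.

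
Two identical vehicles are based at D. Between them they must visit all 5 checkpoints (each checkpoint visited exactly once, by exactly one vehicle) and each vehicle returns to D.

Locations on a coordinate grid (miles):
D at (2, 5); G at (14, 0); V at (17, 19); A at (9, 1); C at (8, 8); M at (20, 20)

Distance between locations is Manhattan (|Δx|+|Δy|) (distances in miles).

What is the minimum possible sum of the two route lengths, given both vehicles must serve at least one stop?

There are 2^4 − 1 = 15 ways to divide the 5 stops into two non-empty groups. For each, the best each vehicle can do is its own shortest tour through its group:
  {G} + {V, A, C, M}: 34 + 74 = 108
  {V} + {G, A, C, M}: 58 + 76 = 134
  {G, V} + {A, C, M}: 68 + 74 = 142
  {A} + {G, V, C, M}: 22 + 76 = 98
  {G, A} + {V, C, M}: 34 + 66 = 100
  {V, A} + {G, C, M}: 66 + 76 = 142
  … (15 splits in total)
  {C} + {G, V, A, M}: 18 + 76 = 94  ← best
Best: vehicle 1 D → C → D = 18; vehicle 2 D → V → M → G → A → D = 76; combined 94.

Minimum combined distance: 94 miles.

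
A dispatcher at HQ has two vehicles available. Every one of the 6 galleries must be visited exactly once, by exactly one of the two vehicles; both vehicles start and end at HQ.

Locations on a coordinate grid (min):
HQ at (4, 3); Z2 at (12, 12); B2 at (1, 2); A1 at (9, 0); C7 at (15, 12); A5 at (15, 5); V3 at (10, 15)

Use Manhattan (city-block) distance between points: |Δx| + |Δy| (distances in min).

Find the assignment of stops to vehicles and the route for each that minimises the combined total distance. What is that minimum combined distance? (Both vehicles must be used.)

60 min — the smallest possible combined total.

Check every non-empty split of the stops between the two vehicles; for each half take its own optimal tour:
  {Z2} + {B2, A1, C7, A5, V3}: 34 + 58 = 92
  {B2} + {Z2, A1, C7, A5, V3}: 8 + 52 = 60
  {Z2, B2} + {A1, C7, A5, V3}: 42 + 52 = 94
  {A1} + {Z2, B2, C7, A5, V3}: 16 + 54 = 70
  {Z2, A1} + {B2, C7, A5, V3}: 40 + 54 = 94
  {B2, A1} + {Z2, C7, A5, V3}: 22 + 46 = 68
  … (31 splits in total)
Best: vehicle 1 HQ → B2 → HQ = 8; vehicle 2 HQ → A1 → A5 → C7 → Z2 → V3 → HQ = 52; combined 60.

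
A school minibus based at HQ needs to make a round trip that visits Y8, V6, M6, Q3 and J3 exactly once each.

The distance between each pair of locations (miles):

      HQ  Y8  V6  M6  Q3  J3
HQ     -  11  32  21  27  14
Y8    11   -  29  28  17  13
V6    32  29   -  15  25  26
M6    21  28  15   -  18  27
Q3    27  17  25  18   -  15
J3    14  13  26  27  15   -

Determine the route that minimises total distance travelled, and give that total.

With 5 stops there are 5!/2 = 60 distinct round trips (a route and its reverse cost the same).
HQ → Y8 → V6 → M6 → Q3 → J3 → HQ: 11+29+15+18+15+14 = 102
HQ → Y8 → V6 → M6 → J3 → Q3 → HQ: 11+29+15+27+15+27 = 124
HQ → Y8 → V6 → Q3 → M6 → J3 → HQ: 11+29+25+18+27+14 = 124
HQ → Y8 → V6 → Q3 → J3 → M6 → HQ: 11+29+25+15+27+21 = 128
HQ → Y8 → V6 → J3 → M6 → Q3 → HQ: 11+29+26+27+18+27 = 138
HQ → Y8 → V6 → J3 → Q3 → M6 → HQ: 11+29+26+15+18+21 = 120
HQ → Y8 → M6 → V6 → Q3 → J3 → HQ: 11+28+15+25+15+14 = 108
HQ → Y8 → M6 → V6 → J3 → Q3 → HQ: 11+28+15+26+15+27 = 122
HQ → Y8 → M6 → Q3 → V6 → J3 → HQ: 11+28+18+25+26+14 = 122
HQ → Y8 → M6 → Q3 → J3 → V6 → HQ: 11+28+18+15+26+32 = 130
HQ → Y8 → M6 → J3 → V6 → Q3 → HQ: 11+28+27+26+25+27 = 144
HQ → Y8 → M6 → J3 → Q3 → V6 → HQ: 11+28+27+15+25+32 = 138
HQ → Y8 → Q3 → V6 → M6 → J3 → HQ: 11+17+25+15+27+14 = 109
HQ → Y8 → Q3 → V6 → J3 → M6 → HQ: 11+17+25+26+27+21 = 127
… (46 more)
HQ → Y8 → J3 → Q3 → V6 → M6 → HQ: 11+13+15+25+15+21 = 100  ← best
The minimum is 100.
One optimal route: HQ → Y8 → J3 → Q3 → V6 → M6 → HQ (or its reverse).

Minimum total distance: 100 miles.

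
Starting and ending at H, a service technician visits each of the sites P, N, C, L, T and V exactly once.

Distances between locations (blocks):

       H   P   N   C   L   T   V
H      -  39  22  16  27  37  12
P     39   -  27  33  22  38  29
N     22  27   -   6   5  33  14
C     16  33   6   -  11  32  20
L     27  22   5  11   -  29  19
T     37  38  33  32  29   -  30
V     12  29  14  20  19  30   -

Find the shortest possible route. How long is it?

129 blocks — the shortest possible round trip.

H-P-N-C-L-T-V-H: 39+27+6+11+29+30+12 = 154
H-P-N-C-L-V-T-H: 39+27+6+11+19+30+37 = 169
H-P-N-C-T-L-V-H: 39+27+6+32+29+19+12 = 164
H-P-N-C-T-V-L-H: 39+27+6+32+30+19+27 = 180
H-P-N-C-V-L-T-H: 39+27+6+20+19+29+37 = 177
H-P-N-C-V-T-L-H: 39+27+6+20+30+29+27 = 178
H-P-N-L-C-T-V-H: 39+27+5+11+32+30+12 = 156
H-P-N-L-C-V-T-H: 39+27+5+11+20+30+37 = 169
… (352 more)
H-C-N-L-P-T-V-H: 16+6+5+22+38+30+12 = 129  ← best
The minimum is 129.
One optimal route: H → C → N → L → P → T → V → H (or its reverse).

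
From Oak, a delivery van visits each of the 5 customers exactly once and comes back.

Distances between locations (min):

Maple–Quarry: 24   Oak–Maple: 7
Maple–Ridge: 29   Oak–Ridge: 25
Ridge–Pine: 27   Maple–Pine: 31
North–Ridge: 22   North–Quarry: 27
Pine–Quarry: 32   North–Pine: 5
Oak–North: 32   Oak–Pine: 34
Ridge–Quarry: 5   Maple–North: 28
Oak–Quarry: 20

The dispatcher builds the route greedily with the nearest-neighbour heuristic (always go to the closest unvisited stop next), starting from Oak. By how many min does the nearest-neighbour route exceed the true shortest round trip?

Oak: Maple=7, Quarry=20, Ridge=25, North=32, Pine=34 ⇒ Maple
Maple: Quarry=24, North=28, Ridge=29, Pine=31 ⇒ Quarry
Quarry: Ridge=5, North=27, Pine=32 ⇒ Ridge
Ridge: North=22, Pine=27 ⇒ North
North: Pine=5 ⇒ Pine
NN route Oak → Maple → Quarry → Ridge → North → Pine → Oak costs 97.
Optimal: Oak → Maple → Pine → North → Ridge → Quarry → Oak costs 90 (by enumerating all 60 distinct tours).
Excess = 97 − 90 = 7.

7 min longer than the optimal tour.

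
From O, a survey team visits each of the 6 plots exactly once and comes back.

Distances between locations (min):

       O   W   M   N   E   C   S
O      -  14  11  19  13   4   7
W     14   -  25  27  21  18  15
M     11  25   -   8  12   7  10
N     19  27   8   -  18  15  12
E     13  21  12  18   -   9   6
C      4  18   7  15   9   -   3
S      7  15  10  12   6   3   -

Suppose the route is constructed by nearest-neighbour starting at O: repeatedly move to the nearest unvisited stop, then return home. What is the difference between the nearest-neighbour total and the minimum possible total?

2 min longer than the optimal tour.

O: C=4, S=7, M=11, E=13, W=14, N=19 ⇒ C
C: S=3, M=7, E=9, N=15, W=18 ⇒ S
S: E=6, M=10, N=12, W=15 ⇒ E
E: M=12, N=18, W=21 ⇒ M
M: N=8, W=25 ⇒ N
N: W=27 ⇒ W
NN route O → C → S → E → M → N → W → O costs 74.
Optimal: O → W → E → S → N → M → C → O costs 72 (by enumerating all 360 distinct tours).
Excess = 74 − 72 = 2.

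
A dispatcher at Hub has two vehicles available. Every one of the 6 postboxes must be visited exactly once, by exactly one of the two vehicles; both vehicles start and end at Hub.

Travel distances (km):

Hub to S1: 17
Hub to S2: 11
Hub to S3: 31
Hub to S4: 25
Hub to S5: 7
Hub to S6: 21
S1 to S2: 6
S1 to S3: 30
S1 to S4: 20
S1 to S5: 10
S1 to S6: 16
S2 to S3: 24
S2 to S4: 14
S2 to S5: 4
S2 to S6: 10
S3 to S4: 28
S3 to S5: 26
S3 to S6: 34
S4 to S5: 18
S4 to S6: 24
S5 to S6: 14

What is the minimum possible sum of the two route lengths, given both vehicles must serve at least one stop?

Minimum combined distance: 130 km.

There are 2^5 − 1 = 31 ways to divide the 6 stops into two non-empty groups. For each, the best each vehicle can do is its own shortest tour through its group:
  {S1} + {S2, S3, S4, S5, S6}: 34 + 104 = 138
  {S2} + {S1, S3, S4, S5, S6}: 22 + 116 = 138
  {S1, S2} + {S3, S4, S5, S6}: 34 + 104 = 138
  {S3} + {S1, S2, S4, S5, S6}: 62 + 82 = 144
  {S1, S3} + {S2, S4, S5, S6}: 78 + 70 = 148
  {S2, S3} + {S1, S4, S5, S6}: 66 + 82 = 148
  … (31 splits in total)
  {S5} + {S1, S2, S3, S4, S6}: 14 + 116 = 130  ← best
Best: vehicle 1 Hub → S5 → Hub = 14; vehicle 2 Hub → S1 → S2 → S6 → S4 → S3 → Hub = 116; combined 130.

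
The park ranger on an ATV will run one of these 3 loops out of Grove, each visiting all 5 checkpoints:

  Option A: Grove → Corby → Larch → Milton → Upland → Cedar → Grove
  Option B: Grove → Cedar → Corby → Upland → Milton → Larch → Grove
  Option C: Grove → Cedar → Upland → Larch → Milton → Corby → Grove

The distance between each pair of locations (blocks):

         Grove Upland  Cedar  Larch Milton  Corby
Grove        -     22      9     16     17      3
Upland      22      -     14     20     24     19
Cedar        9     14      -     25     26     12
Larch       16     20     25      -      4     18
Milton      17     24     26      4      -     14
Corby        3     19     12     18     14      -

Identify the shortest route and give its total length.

64 blocks — Option C is the shortest.

Option A: 3 + 18 + 4 + 24 + 14 + 9 = 72
Option B: 9 + 12 + 19 + 24 + 4 + 16 = 84
Option C: 9 + 14 + 20 + 4 + 14 + 3 = 64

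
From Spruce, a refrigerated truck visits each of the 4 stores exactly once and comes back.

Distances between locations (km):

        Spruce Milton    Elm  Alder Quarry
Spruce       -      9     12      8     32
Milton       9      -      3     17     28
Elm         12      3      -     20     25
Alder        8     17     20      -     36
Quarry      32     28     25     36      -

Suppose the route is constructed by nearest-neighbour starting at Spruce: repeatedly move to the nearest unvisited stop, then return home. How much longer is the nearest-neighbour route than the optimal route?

From Spruce: Alder=8, Milton=9, Elm=12, Quarry=32 → choose Alder (8).
From Alder: Milton=17, Elm=20, Quarry=36 → choose Milton (17).
From Milton: Elm=3, Quarry=28 → choose Elm (3).
From Elm: Quarry=25 → choose Quarry (25).
NN route Spruce → Alder → Milton → Elm → Quarry → Spruce costs 85.
Optimal: Spruce → Milton → Elm → Quarry → Alder → Spruce costs 81 (by enumerating all 12 distinct tours).
Excess = 85 − 81 = 4.

4 km longer than the optimal tour.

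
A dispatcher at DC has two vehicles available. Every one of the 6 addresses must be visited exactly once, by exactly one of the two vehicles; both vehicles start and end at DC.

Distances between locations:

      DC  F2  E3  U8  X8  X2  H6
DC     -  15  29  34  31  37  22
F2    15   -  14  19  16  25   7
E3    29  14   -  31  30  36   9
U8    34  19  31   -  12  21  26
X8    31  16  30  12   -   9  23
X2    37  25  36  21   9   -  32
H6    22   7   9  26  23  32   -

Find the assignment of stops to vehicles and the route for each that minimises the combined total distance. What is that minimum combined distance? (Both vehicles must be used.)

Check every non-empty split of the stops between the two vehicles; for each half take its own optimal tour:
  {F2} + {E3, U8, X8, X2, H6}: 30 + 120 = 150
  {E3} + {F2, U8, X8, X2, H6}: 58 + 106 = 164
  {F2, E3} + {U8, X8, X2, H6}: 58 + 106 = 164
  {U8} + {F2, E3, X8, X2, H6}: 68 + 107 = 175
  {F2, U8} + {E3, X8, X2, H6}: 68 + 107 = 175
  {E3, U8} + {F2, X8, X2, H6}: 94 + 91 = 185
  … (31 splits in total)
Best: vehicle 1 DC → F2 → DC = 30; vehicle 2 DC → X2 → X8 → U8 → E3 → H6 → DC = 120; combined 150.

150 — the smallest possible combined total.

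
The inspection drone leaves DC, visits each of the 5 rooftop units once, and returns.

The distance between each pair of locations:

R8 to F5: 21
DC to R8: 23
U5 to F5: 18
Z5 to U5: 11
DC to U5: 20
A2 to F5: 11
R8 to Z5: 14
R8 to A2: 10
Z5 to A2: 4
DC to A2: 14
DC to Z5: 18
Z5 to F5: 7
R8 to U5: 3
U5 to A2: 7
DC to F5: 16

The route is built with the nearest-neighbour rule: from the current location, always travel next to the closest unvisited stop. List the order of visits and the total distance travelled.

69 along DC → A2 → Z5 → F5 → U5 → R8 → DC.

At DC the remaining stops are A2 14, F5 16, Z5 18, U5 20, R8 23; go to A2.
At A2 the remaining stops are Z5 4, U5 7, R8 10, F5 11; go to Z5.
At Z5 the remaining stops are F5 7, U5 11, R8 14; go to F5.
At F5 the remaining stops are U5 18, R8 21; go to U5.
At U5 the remaining stops are R8 3; go to R8.
Return R8→DC: 23.
Total = 14 + 4 + 7 + 18 + 3 + 23 = 69.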